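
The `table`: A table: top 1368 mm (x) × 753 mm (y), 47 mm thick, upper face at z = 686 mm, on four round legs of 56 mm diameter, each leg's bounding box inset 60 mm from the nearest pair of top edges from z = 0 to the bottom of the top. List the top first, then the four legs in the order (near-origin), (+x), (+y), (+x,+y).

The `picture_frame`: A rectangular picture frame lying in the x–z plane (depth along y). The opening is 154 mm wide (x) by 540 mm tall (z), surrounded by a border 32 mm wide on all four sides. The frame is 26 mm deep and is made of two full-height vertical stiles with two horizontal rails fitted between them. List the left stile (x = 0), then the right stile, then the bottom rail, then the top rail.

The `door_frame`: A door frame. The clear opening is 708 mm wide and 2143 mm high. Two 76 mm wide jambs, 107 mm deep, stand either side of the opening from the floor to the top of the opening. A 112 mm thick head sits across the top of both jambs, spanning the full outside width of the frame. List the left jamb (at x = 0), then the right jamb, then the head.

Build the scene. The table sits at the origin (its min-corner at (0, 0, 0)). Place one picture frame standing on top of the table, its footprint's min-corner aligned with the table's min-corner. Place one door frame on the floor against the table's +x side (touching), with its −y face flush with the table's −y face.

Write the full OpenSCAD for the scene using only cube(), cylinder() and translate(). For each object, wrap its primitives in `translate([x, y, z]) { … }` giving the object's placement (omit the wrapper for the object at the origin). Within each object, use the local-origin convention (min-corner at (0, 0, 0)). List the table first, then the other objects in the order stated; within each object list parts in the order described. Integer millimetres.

translate([0, 0, 639]) cube([1368, 753, 47]);
translate([88, 88, 0]) cylinder(h = 639, r = 28);
translate([1280, 88, 0]) cylinder(h = 639, r = 28);
translate([88, 665, 0]) cylinder(h = 639, r = 28);
translate([1280, 665, 0]) cylinder(h = 639, r = 28);
translate([0, 0, 686]) {
  cube([32, 26, 604]);
  translate([186, 0, 0]) cube([32, 26, 604]);
  translate([32, 0, 0]) cube([154, 26, 32]);
  translate([32, 0, 572]) cube([154, 26, 32]);
}
translate([1368, 0, 0]) {
  cube([76, 107, 2143]);
  translate([784, 0, 0]) cube([76, 107, 2143]);
  translate([0, 0, 2143]) cube([860, 107, 112]);
}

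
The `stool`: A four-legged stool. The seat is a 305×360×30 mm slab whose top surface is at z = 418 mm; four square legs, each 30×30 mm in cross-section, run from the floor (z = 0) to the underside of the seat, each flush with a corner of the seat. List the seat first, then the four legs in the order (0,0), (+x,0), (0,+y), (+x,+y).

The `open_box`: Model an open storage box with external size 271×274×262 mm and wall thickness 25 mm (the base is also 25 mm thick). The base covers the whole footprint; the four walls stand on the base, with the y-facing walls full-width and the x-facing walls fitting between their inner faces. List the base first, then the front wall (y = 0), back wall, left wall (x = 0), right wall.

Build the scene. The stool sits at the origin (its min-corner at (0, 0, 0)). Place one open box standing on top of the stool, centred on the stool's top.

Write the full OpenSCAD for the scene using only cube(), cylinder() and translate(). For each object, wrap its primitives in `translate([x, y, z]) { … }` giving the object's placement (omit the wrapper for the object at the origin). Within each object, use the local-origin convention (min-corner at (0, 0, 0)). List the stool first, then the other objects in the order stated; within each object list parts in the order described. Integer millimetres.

translate([0, 0, 388]) cube([305, 360, 30]);
cube([30, 30, 388]);
translate([275, 0, 0]) cube([30, 30, 388]);
translate([0, 330, 0]) cube([30, 30, 388]);
translate([275, 330, 0]) cube([30, 30, 388]);
translate([17, 43, 418]) {
  cube([271, 274, 25]);
  translate([0, 0, 25]) cube([271, 25, 237]);
  translate([0, 249, 25]) cube([271, 25, 237]);
  translate([0, 25, 25]) cube([25, 224, 237]);
  translate([246, 25, 25]) cube([25, 224, 237]);
}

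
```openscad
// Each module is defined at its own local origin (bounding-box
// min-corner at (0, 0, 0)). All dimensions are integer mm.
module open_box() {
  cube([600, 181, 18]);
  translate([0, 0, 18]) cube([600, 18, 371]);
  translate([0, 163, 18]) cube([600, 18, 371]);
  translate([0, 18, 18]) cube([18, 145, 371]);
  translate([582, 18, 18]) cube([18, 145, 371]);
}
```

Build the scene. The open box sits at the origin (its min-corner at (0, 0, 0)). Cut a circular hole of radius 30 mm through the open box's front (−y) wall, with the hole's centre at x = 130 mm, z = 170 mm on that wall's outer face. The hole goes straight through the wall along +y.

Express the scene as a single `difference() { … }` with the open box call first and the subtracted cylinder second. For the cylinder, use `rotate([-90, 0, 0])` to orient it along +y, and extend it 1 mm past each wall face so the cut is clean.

difference() {
  open_box();
  translate([130, -1, 170]) rotate([-90, 0, 0]) cylinder(h = 20, r = 30);
}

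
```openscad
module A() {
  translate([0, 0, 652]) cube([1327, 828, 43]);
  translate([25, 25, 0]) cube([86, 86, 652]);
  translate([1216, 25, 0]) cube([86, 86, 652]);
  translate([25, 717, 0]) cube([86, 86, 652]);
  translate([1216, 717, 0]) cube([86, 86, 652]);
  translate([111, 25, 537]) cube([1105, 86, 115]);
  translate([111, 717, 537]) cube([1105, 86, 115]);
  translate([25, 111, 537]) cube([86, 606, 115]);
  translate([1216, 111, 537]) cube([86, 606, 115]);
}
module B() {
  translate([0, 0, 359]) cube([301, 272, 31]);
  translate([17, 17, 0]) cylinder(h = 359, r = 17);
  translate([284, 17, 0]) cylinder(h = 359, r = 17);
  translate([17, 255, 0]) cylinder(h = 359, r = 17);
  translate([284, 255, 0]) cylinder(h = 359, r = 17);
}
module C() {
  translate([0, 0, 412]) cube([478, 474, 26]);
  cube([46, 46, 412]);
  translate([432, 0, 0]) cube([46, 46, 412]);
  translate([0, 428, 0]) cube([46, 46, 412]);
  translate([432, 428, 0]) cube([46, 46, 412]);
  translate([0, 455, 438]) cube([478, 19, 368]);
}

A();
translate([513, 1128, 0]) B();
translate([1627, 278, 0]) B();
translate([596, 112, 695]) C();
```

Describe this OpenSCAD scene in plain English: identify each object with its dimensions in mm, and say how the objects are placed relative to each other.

A is a rectangular dining table. The top is 1327×828×43 mm with its upper surface at z = 695 mm. It stands on four 86×86 mm square legs, each inset 25 mm from the nearest pair of top edges, running from the floor to the underside of the top. Four apron rails, 86 mm thick and 115 mm tall, run between adjacent legs with their top edges flush with the underside of the top and their outer faces flush with the legs' outer faces.

B is a simple wooden stool: a rectangular seat 301 mm (x) by 272 mm (y), 31 mm thick, top face at z = 390 mm, on four round legs, each 34 mm in diameter. The legs rest on z = 0, each leg's axis is inset half a diameter from the nearest pair of seat edges (so the leg's bounding box is flush with the corner).

C is a chair: 478×474 mm seat, 26 mm thick, top at z = 438 mm, on four 46 mm square corner legs flush with the seat edges. A 19 mm thick backrest slab spans the full seat width, extending 368 mm above the seat top, its back face flush with the seat's +y edge.

Two stools sit around the table at the +y, +x sides. The chair is on top of the table.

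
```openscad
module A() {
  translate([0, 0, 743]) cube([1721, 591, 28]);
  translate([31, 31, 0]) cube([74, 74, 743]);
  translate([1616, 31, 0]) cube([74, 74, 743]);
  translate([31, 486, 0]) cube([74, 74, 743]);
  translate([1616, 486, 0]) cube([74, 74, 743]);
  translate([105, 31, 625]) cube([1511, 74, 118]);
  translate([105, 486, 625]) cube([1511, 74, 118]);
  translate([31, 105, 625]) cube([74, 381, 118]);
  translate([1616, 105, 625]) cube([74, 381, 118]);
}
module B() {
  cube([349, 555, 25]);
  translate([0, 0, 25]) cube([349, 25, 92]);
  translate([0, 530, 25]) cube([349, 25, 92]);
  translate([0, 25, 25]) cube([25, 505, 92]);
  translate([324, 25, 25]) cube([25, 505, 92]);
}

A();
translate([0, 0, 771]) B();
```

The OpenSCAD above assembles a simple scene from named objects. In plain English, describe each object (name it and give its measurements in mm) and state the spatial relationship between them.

A is a table: top 1721 mm (x) × 591 mm (y), 28 mm thick, upper face at z = 771 mm, on four 74×74 mm square legs, each inset 31 mm from the nearest pair of top edges, running from z = 0 to the bottom of the top. Four apron rails, 74 mm thick and 118 mm tall, run between adjacent legs with their top edges flush with the underside of the top and their outer faces flush with the legs' outer faces.

B is an open storage box with external size 349×555×117 mm and wall thickness 25 mm (the base is also 25 mm thick). The base covers the whole footprint; the four walls stand on the base, with the y-facing walls full-width and the x-facing walls fitting between their inner faces.

The open box is on top of the table.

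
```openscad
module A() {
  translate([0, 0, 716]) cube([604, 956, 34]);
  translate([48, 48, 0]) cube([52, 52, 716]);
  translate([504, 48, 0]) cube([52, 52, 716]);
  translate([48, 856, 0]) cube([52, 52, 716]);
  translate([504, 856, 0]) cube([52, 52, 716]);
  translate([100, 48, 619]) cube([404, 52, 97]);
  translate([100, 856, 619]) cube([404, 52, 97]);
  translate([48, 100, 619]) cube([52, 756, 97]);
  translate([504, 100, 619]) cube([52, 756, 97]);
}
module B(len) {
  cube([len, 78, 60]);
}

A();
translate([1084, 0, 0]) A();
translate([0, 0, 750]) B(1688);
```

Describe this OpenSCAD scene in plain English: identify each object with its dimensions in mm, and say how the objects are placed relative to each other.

A is a table: top 604 mm (x) × 956 mm (y), 34 mm thick, upper face at z = 750 mm, on four 52×52 mm square legs, each inset 48 mm from the nearest pair of top edges, running from z = 0 to the bottom of the top. Four apron rails, 52 mm thick and 97 mm tall, run between adjacent legs with their top edges flush with the underside of the top and their outer faces flush with the legs' outer faces.

B is a rectangular beam 1688 mm long (x), 78 mm deep (y), 60 mm thick (z).

The beam spans the tops of two tables placed 480 mm apart, resting at z = 750 mm.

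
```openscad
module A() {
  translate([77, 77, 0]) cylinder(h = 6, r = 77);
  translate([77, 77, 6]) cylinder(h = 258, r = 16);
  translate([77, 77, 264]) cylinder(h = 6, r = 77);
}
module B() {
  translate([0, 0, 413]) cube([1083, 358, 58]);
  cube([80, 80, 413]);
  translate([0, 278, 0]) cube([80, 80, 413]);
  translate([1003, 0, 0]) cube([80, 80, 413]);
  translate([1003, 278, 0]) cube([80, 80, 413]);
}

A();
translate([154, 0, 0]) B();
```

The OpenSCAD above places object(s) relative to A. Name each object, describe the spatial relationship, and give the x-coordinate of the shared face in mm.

A is a spool. B is a bench. The bench is against the spool's +x side, with their −y faces flush. The x-coordinate of the shared face is 154 mm.

The spool's +x face and the bench's −x face are both at x = 154 mm.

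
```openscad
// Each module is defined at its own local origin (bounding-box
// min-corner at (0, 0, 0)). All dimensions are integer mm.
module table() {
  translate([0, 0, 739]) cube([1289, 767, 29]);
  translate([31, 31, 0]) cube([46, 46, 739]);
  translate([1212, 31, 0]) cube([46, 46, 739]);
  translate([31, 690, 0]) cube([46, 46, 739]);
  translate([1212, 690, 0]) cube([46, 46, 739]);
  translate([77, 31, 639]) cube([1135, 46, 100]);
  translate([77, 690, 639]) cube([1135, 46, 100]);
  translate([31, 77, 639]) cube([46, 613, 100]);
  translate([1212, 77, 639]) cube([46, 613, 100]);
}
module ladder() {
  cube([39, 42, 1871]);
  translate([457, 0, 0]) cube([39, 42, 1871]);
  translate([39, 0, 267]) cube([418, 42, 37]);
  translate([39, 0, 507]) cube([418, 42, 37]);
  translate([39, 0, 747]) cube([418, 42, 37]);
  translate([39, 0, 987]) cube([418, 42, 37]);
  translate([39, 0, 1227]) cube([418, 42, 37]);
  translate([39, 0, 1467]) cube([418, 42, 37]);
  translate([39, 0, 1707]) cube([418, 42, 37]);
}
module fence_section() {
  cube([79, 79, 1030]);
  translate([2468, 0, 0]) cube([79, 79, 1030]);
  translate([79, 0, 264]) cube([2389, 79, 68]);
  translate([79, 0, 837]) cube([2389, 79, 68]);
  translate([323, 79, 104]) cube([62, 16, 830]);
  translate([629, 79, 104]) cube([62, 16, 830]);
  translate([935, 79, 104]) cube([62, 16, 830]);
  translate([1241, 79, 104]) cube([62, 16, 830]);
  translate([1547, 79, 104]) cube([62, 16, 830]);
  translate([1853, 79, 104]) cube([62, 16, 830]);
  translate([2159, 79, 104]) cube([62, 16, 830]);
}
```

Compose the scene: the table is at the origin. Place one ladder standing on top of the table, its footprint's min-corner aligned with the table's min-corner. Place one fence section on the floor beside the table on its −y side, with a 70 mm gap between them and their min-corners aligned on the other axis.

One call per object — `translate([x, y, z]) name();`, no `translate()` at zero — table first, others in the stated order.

table();
translate([0, 0, 768]) ladder();
translate([0, -165, 0]) fence_section();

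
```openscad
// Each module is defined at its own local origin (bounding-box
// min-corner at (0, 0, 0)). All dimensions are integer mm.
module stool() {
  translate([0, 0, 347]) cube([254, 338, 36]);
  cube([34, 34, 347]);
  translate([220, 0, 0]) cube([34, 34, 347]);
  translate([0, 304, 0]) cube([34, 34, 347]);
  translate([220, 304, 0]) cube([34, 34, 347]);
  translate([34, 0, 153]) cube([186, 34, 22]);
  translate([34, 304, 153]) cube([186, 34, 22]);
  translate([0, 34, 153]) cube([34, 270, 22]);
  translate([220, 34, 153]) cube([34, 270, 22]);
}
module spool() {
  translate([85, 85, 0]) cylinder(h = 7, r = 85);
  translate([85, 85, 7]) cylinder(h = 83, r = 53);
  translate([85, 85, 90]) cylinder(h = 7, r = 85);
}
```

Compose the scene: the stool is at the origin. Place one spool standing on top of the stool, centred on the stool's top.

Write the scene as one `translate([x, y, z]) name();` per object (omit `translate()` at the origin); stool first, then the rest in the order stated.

stool();
translate([42, 84, 383]) spool();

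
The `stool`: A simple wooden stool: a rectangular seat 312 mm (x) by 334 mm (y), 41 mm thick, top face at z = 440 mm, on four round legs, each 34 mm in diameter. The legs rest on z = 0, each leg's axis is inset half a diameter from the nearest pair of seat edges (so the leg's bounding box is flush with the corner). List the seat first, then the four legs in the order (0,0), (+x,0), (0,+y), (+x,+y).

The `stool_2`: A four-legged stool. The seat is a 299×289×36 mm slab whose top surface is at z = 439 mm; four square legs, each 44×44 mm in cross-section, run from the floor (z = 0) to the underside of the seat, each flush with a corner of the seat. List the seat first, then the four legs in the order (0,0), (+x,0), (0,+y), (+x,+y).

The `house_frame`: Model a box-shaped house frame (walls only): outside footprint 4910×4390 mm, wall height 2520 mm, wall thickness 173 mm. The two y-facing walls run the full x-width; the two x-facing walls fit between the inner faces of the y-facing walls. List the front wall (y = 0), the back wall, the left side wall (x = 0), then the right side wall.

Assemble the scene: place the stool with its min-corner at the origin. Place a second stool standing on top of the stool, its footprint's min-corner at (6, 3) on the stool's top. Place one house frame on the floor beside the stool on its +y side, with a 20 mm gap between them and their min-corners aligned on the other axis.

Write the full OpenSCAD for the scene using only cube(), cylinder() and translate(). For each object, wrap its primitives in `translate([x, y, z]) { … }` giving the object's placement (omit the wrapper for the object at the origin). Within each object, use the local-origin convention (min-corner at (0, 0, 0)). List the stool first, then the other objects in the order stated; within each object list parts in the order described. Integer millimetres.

translate([0, 0, 399]) cube([312, 334, 41]);
translate([17, 17, 0]) cylinder(h = 399, r = 17);
translate([295, 17, 0]) cylinder(h = 399, r = 17);
translate([17, 317, 0]) cylinder(h = 399, r = 17);
translate([295, 317, 0]) cylinder(h = 399, r = 17);
translate([6, 3, 440]) {
  translate([0, 0, 403]) cube([299, 289, 36]);
  cube([44, 44, 403]);
  translate([255, 0, 0]) cube([44, 44, 403]);
  translate([0, 245, 0]) cube([44, 44, 403]);
  translate([255, 245, 0]) cube([44, 44, 403]);
}
translate([0, 354, 0]) {
  cube([4910, 173, 2520]);
  translate([0, 4217, 0]) cube([4910, 173, 2520]);
  translate([0, 173, 0]) cube([173, 4044, 2520]);
  translate([4737, 173, 0]) cube([173, 4044, 2520]);
}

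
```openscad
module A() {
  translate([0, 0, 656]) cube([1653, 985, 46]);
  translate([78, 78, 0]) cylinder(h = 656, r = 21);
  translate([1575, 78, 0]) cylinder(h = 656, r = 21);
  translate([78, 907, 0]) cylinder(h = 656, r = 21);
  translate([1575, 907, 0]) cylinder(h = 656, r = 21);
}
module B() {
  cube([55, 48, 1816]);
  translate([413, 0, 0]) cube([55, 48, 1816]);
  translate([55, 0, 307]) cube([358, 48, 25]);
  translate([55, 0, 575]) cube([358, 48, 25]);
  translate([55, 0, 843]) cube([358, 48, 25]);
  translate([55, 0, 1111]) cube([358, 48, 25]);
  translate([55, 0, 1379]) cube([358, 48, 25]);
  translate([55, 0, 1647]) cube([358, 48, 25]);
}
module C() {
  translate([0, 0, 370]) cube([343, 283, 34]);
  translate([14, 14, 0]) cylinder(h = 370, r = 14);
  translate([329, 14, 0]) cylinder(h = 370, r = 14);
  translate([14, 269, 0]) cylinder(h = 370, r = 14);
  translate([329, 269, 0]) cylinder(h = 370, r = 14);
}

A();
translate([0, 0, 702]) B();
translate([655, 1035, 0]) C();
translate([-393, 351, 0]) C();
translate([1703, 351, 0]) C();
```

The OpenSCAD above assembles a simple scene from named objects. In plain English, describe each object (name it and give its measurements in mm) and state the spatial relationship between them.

A is a table with a 1653×985 mm rectangular top, 46 mm thick, top surface at z = 702 mm, supported by four round legs of 42 mm diameter, each leg's bounding box inset 57 mm from the nearest pair of top edges, running from the floor.

B is a wooden ladder with two side rails of 55×48 mm section and 1816 mm height, set 468 mm apart overall. Between them run 6 rectangular rungs (48 mm deep, 25 mm thick), front faces flush with the rails' −y face. The bottom of the first rung is 307 mm above the floor and each subsequent rung is 268 mm higher than the one below.

C is a simple wooden stool: a rectangular seat 343 mm (x) by 283 mm (y), 34 mm thick, top face at z = 404 mm, on four round legs, each 28 mm in diameter. The legs rest on z = 0, each leg's axis is inset half a diameter from the nearest pair of seat edges (so the leg's bounding box is flush with the corner).

The ladder is on top of the table. Three stools sit around the table at the +y, −x, +x sides.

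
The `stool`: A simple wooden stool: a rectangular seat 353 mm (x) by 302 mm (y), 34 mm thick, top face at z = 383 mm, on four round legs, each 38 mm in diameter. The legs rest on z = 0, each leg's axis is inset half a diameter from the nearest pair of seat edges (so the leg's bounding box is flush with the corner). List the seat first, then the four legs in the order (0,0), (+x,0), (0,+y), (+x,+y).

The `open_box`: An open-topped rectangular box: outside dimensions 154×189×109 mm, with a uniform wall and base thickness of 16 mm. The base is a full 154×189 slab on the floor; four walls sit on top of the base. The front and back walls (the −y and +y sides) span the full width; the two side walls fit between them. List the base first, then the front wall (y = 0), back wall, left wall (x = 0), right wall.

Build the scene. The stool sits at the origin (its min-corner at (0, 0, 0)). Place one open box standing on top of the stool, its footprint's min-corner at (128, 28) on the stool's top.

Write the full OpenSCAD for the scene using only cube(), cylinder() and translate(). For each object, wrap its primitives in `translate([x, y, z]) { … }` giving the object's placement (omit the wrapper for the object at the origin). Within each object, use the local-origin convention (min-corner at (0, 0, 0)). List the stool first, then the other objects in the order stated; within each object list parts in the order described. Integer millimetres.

translate([0, 0, 349]) cube([353, 302, 34]);
translate([19, 19, 0]) cylinder(h = 349, r = 19);
translate([334, 19, 0]) cylinder(h = 349, r = 19);
translate([19, 283, 0]) cylinder(h = 349, r = 19);
translate([334, 283, 0]) cylinder(h = 349, r = 19);
translate([128, 28, 383]) {
  cube([154, 189, 16]);
  translate([0, 0, 16]) cube([154, 16, 93]);
  translate([0, 173, 16]) cube([154, 16, 93]);
  translate([0, 16, 16]) cube([16, 157, 93]);
  translate([138, 16, 16]) cube([16, 157, 93]);
}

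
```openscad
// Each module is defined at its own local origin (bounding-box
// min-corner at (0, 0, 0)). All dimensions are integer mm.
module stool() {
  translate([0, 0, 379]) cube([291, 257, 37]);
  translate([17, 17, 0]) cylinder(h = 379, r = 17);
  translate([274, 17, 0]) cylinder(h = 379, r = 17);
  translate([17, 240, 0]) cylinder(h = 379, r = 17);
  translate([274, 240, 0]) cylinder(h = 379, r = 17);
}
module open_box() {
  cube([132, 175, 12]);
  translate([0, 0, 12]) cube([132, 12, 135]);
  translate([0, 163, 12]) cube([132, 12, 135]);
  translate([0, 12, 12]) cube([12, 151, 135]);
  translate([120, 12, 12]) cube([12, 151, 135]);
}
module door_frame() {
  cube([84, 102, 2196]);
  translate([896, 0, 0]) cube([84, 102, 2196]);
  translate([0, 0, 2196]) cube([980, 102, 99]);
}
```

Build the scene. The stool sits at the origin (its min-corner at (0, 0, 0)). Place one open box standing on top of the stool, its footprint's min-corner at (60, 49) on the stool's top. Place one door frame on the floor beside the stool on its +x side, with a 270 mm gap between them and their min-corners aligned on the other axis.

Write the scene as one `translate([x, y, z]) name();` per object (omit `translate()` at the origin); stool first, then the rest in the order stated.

stool();
translate([60, 49, 416]) open_box();
translate([561, 0, 0]) door_frame();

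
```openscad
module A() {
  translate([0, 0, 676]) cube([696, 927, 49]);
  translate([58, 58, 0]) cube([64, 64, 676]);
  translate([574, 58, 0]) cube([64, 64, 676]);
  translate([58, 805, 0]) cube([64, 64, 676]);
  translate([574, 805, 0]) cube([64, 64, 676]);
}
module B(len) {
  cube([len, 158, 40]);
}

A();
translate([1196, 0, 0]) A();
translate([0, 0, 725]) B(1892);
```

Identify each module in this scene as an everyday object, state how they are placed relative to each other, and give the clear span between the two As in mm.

Second table starts at x = 1196; first ends at x = 696; clear span = 1196 − 696 = 500 mm.

A is a table. B is a beam. A beam spans the tops of two tables. The clear span between the two tables is 500 mm.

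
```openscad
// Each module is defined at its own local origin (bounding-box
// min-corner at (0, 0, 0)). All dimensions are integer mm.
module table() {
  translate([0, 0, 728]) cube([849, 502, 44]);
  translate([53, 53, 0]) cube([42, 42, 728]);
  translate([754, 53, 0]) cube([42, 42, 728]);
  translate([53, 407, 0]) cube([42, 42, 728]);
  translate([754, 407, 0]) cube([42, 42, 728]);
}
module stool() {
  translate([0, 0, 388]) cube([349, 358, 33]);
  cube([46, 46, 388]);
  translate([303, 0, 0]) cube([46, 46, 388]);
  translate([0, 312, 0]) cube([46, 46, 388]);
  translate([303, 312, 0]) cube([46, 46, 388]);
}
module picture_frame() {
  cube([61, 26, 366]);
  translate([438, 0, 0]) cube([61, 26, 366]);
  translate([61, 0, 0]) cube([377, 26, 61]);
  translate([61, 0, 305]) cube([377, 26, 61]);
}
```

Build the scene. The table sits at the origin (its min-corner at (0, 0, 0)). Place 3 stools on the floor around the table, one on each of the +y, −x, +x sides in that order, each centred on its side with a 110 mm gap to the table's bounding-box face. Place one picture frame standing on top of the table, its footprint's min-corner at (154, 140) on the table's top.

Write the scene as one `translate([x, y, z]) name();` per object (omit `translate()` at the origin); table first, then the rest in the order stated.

table();
translate([250, 612, 0]) stool();
translate([-459, 72, 0]) stool();
translate([959, 72, 0]) stool();
translate([154, 140, 772]) picture_frame();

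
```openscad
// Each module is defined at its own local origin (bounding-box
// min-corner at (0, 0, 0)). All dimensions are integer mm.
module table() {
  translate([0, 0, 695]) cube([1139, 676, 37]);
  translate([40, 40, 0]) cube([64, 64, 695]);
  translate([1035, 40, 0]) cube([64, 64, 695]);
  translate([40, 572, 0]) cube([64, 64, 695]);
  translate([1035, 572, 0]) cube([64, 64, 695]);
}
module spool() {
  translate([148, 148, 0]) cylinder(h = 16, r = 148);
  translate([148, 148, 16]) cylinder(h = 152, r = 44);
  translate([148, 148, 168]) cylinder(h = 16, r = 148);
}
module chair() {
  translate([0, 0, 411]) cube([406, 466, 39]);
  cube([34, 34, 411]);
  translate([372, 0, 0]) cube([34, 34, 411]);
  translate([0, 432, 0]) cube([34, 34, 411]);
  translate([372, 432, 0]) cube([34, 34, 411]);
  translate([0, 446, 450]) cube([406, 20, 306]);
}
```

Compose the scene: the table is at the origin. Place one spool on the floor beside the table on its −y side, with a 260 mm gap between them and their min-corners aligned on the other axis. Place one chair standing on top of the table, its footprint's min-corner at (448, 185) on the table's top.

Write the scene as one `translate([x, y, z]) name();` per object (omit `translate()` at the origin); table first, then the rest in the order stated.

table();
translate([0, -556, 0]) spool();
translate([448, 185, 732]) chair();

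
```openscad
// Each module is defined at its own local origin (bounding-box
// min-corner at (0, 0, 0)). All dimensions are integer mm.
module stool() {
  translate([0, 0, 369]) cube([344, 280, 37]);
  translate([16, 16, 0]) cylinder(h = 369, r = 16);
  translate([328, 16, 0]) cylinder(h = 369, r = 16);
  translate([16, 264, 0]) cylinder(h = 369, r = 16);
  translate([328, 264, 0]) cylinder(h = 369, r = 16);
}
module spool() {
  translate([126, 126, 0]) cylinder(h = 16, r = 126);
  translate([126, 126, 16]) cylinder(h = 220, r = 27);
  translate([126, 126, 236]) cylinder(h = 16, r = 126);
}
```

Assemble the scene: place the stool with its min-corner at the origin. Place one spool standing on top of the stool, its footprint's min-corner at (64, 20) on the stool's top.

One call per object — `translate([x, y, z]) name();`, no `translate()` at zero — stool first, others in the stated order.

stool();
translate([64, 20, 406]) spool();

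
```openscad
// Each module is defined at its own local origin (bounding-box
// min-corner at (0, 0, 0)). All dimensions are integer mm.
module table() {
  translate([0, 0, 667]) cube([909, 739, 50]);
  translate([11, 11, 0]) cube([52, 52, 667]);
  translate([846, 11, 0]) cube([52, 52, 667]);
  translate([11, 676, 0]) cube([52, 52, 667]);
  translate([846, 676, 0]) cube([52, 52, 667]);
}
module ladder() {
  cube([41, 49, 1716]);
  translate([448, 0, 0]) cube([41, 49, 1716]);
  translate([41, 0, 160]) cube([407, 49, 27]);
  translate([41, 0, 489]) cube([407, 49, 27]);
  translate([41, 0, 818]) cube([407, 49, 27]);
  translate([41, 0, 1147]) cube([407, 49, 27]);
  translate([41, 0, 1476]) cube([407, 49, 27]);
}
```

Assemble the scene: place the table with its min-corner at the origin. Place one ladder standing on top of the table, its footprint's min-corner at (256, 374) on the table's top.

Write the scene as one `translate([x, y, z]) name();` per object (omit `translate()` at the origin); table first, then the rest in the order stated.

table();
translate([256, 374, 717]) ladder();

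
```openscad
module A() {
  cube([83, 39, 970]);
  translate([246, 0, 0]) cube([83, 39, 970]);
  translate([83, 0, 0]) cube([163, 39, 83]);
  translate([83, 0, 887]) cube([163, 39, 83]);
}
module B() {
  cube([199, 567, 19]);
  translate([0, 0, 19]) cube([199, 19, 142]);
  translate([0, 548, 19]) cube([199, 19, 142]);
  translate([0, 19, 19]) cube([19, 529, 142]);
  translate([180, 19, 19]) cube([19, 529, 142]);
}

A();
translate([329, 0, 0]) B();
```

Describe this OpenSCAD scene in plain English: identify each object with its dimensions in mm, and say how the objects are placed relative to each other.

A is a picture frame with a 163×804 mm rectangular opening (x by z) and a uniform 83 mm border on every side. Frame depth is 39 mm along y. It is built from two vertical stiles running the full outside height and two horizontal rails spanning the gap between the stiles.

B is an open-topped rectangular box: outside dimensions 199×567×161 mm, with a uniform wall and base thickness of 19 mm. The base is a full 199×567 slab on the floor; four walls sit on top of the base. The front and back walls (the −y and +y sides) span the full width; the two side walls fit between them.

The open box is against the picture frame's +x side, with their −y faces flush.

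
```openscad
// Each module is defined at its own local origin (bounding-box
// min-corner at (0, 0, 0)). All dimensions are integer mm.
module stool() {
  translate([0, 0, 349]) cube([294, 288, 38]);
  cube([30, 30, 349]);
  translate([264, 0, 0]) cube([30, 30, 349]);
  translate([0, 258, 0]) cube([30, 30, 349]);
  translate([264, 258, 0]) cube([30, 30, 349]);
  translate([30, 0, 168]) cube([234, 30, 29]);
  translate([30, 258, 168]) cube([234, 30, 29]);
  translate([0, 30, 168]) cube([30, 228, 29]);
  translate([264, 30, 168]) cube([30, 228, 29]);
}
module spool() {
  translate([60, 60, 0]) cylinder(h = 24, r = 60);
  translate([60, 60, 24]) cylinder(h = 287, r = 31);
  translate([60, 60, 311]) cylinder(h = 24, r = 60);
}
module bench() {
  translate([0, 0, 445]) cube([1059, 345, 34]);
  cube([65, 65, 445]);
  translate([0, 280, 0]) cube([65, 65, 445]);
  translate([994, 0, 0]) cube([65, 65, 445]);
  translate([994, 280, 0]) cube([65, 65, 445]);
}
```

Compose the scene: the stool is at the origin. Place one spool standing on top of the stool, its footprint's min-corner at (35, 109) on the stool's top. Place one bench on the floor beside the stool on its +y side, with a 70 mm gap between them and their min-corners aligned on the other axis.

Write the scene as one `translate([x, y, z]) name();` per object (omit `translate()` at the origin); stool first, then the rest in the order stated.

stool();
translate([35, 109, 387]) spool();
translate([0, 358, 0]) bench();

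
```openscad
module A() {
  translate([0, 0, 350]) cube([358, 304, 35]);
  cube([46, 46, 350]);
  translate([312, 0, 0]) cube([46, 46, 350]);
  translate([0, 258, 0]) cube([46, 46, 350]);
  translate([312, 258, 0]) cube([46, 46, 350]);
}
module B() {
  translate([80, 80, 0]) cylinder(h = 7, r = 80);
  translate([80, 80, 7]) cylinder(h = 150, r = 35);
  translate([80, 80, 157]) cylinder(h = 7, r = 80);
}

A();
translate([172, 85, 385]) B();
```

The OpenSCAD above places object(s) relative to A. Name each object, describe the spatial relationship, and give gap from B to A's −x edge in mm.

The spool's min-x is at 172; the stool's min-x is 0; gap = 172 mm.

A is a stool. B is a spool. The spool is on top of the stool. The gap from the spool to the stool's −x edge is 172 mm.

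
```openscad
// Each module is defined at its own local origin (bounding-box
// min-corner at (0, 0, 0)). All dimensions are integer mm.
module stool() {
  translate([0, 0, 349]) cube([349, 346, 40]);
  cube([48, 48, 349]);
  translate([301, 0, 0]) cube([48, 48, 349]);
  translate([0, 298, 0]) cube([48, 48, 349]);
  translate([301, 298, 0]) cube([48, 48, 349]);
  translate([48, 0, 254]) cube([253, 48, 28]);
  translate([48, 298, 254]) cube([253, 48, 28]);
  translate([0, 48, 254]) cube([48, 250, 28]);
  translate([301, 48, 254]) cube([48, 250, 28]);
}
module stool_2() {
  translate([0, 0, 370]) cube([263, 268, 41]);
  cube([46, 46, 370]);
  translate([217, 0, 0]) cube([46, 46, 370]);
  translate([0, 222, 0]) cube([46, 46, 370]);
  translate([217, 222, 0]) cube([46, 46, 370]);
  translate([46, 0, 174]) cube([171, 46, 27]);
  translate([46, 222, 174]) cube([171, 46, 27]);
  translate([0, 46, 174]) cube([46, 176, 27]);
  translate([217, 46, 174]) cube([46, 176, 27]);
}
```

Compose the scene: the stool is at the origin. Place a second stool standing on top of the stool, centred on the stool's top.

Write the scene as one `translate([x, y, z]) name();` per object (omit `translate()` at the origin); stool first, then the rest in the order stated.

stool();
translate([43, 39, 389]) stool_2();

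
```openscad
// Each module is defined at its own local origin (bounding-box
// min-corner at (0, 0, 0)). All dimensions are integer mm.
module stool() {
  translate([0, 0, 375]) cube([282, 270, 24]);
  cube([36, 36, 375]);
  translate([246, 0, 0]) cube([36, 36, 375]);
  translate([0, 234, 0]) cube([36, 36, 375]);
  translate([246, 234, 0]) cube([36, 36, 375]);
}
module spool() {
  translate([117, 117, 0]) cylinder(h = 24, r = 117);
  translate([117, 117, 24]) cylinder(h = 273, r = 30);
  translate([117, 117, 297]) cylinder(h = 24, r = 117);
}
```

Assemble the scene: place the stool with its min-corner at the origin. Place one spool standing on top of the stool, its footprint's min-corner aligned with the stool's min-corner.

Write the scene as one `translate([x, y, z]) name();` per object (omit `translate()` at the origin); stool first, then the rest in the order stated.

stool();
translate([0, 0, 399]) spool();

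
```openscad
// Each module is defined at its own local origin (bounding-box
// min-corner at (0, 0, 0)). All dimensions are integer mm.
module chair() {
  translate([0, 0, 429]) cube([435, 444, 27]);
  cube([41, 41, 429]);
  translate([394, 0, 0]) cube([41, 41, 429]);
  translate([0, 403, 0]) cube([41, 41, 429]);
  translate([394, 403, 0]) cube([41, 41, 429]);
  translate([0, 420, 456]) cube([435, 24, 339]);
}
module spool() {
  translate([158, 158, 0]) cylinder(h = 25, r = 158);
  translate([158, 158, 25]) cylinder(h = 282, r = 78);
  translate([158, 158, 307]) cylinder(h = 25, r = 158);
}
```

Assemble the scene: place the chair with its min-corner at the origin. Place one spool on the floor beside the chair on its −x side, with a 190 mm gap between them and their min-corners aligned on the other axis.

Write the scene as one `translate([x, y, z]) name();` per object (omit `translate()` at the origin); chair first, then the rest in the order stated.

chair();
translate([-506, 0, 0]) spool();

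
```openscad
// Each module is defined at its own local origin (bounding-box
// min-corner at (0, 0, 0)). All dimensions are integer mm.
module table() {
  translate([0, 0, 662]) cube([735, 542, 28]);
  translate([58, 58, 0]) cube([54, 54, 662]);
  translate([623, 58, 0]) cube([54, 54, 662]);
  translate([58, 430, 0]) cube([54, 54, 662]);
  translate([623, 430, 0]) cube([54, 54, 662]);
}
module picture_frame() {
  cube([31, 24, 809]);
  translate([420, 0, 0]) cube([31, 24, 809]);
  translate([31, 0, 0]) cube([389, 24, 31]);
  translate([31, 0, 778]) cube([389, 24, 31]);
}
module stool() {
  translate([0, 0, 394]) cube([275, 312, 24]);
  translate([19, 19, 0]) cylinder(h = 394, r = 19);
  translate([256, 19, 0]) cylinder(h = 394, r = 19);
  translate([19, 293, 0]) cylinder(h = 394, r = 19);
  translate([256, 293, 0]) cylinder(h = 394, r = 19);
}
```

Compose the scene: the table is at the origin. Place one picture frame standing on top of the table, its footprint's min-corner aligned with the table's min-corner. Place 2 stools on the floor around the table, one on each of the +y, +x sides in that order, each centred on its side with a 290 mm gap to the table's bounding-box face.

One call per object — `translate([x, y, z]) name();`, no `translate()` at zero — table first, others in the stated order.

table();
translate([0, 0, 690]) picture_frame();
translate([230, 832, 0]) stool();
translate([1025, 115, 0]) stool();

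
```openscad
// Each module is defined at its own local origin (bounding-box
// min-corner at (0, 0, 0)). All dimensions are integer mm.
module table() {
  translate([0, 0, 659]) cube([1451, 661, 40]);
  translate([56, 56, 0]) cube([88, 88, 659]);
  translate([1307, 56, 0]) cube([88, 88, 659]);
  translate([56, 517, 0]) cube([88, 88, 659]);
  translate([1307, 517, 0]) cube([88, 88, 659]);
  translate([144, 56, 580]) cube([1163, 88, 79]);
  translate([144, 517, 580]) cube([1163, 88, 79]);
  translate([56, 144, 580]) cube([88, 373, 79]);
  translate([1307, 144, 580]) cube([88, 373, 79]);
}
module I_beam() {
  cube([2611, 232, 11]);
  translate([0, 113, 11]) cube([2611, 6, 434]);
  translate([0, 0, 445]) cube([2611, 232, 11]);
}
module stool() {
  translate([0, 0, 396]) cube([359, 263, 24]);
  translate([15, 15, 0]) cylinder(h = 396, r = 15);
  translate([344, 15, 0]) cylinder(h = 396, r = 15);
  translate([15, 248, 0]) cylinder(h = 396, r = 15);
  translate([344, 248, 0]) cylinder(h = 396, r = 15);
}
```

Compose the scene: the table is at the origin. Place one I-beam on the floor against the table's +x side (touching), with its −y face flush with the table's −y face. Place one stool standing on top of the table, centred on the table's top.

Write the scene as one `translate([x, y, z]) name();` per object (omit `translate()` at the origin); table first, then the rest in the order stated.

table();
translate([1451, 0, 0]) I_beam();
translate([546, 199, 699]) stool();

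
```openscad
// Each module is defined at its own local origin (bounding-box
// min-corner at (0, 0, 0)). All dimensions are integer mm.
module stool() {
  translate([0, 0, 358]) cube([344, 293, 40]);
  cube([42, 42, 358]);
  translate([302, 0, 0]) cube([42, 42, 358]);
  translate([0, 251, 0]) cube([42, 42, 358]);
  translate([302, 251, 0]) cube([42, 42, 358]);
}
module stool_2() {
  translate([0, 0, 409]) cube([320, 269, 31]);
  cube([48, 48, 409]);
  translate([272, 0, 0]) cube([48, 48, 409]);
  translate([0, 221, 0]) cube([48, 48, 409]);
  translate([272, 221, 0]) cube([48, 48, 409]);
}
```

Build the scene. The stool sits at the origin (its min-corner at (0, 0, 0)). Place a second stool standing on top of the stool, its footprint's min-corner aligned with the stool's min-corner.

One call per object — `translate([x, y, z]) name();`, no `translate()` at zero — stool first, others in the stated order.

stool();
translate([0, 0, 398]) stool_2();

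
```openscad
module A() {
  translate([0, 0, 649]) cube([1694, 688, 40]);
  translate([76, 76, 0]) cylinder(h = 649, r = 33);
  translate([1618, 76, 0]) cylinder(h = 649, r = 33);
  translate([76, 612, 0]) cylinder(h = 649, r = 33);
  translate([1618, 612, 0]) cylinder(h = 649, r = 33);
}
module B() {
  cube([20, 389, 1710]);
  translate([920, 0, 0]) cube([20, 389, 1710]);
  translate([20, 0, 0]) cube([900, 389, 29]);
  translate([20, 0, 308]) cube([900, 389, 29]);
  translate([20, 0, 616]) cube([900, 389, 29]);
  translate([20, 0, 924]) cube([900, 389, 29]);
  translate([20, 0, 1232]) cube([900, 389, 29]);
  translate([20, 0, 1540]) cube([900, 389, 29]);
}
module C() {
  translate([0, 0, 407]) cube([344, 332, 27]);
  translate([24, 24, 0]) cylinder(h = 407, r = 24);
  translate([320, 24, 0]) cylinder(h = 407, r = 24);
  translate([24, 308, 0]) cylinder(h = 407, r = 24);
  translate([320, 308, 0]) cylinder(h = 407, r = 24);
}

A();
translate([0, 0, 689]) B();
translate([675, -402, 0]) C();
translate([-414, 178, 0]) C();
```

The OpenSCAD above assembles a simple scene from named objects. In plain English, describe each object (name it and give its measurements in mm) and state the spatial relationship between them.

A is a rectangular dining table. The top is 1694×688×40 mm with its upper surface at z = 689 mm. It stands on four round legs of 66 mm diameter, each leg's bounding box inset 43 mm from the nearest pair of top edges, running from the floor to the underside of the top.

B is a bookshelf 940 mm wide overall, 389 mm deep and 1710 mm tall. The two sides are 20 mm thick vertical panels. 6 horizontal shelves of 29 mm thickness span between the inner faces of the sides; the lowest shelf sits on the floor and shelves are stacked with a clear vertical gap of 279 mm between each pair.

C is a four-legged stool. The seat is 344×332 mm, 27 mm thick, top at z = 434 mm. It stands on four round legs, each 48 mm in diameter, from z = 0 to the seat underside, each leg's axis is inset half a diameter from the nearest pair of seat edges (so the leg's bounding box is flush with the corner).

The bookshelf is on top of the table. Two stools sit around the table at the −y, −x sides.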